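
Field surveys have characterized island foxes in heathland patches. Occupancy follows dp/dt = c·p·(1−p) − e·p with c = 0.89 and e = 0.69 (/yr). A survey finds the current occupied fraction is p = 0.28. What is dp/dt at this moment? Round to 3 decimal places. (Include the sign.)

-0.014

Colonization term: c·p·(1−p) = 0.89×0.28×0.7200 = 0.17942.
Extinction term: e·p = 0.19320.
dp/dt = 0.17942 − 0.19320 = -0.01378.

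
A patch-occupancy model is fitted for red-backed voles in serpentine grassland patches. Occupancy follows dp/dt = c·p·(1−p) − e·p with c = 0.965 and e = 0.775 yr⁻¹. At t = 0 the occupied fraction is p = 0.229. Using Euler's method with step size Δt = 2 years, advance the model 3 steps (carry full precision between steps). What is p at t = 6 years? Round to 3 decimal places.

Update rule: p ← p + [c·p·(1−p) − e·p]·Δt with Δt = 2.
  1  |  dp/dt·Δt = -0.014191  |  p_1 = 0.214809
  2  |  dp/dt·Δt = -0.007428  |  p_2 = 0.207381
  3  |  dp/dt·Δt = -0.004198  |  p_3 = 0.203182

0.203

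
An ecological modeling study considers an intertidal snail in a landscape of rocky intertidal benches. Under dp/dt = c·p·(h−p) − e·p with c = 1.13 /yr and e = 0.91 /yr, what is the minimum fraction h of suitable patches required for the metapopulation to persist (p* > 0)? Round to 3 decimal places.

p* = h − e/c is positive only when h > e/c.
h_min = e/c = 0.91/1.13 = 0.8053.

0.805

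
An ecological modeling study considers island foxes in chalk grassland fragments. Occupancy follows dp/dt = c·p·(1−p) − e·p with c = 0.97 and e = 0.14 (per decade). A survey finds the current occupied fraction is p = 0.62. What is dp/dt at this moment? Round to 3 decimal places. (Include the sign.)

Colonization term: c·p·(1−p) = 0.97×0.62×0.3800 = 0.22853.
Extinction term: e·p = 0.08680.
dp/dt = 0.22853 − 0.08680 = 0.14173.

0.142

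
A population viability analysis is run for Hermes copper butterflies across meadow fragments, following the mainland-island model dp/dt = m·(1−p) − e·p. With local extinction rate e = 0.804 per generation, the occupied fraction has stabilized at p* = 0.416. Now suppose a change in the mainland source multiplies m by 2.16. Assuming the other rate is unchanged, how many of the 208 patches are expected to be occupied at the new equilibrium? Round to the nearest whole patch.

Balance m(1−p*) = e·p* gives m = e·p*/(1−p*) = 0.804×0.41600/0.58400 = 0.57271.
New p* = m/(m+e) = 1.23705/(1.23705+0.80400) = 0.60609.
Expected occupied = 208 × 0.60609 = 126.07 ≈ 126.

126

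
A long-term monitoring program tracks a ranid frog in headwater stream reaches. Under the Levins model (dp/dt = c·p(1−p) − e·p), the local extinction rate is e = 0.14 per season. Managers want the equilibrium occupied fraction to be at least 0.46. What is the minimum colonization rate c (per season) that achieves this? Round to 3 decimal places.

p* = 1 − e/c ≥ 0.46 requires e/c ≤ 0.5400, i.e. c ≥ e/0.5400.
c_min = 0.14/0.5400 = 0.2593.

0.259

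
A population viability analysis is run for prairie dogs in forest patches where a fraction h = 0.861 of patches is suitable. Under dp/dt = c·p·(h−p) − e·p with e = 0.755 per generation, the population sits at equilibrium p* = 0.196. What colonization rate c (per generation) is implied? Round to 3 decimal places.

1.135

At equilibrium c(h−p*) = e, so c = e/(h−p*).
c = 0.755/(0.861 − 0.196) = 0.755/0.6650 = 1.1353.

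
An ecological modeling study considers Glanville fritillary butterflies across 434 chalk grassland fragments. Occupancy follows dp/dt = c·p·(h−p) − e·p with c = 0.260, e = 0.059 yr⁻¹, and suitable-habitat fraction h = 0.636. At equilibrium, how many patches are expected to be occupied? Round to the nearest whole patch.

p* = h − e/c = 0.636 − 0.2269 = 0.4091.
Expected occupied patches = N × p* = 434 × 0.4091 = 177.54 ≈ 178.

178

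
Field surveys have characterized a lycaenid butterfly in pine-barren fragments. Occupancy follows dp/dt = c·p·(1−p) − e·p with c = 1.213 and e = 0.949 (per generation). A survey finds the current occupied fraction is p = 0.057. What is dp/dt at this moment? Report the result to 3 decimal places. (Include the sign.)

Colonization term: c·p·(1−p) = 1.213×0.057×0.9430 = 0.06520.
Extinction term: e·p = 0.05409.
dp/dt = 0.06520 − 0.05409 = 0.01111.

0.011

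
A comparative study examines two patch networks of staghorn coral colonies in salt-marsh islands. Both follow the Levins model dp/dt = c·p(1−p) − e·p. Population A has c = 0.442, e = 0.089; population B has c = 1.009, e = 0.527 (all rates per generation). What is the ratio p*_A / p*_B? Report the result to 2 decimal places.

1.67

A: p*_A = 1 − 0.089/0.442 = 0.7986.
B: p*_B = 1 − 0.527/1.009 = 0.4777.
p*_A / p*_B = 0.7986/0.4777 = 1.6718.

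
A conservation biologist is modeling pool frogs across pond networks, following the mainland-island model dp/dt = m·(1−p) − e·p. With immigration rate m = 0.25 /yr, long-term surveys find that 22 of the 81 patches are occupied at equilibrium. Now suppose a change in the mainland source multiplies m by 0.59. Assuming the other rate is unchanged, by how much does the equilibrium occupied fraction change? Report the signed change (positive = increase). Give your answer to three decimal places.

-0.091

Observed p* = 22/81 = 0.27160.
Balance m(1−p*) = e·p* gives e = m(1−p*)/p* = 0.25×0.72840/0.27160 = 0.67047.
New p* = m/(m+e) = 0.14750/(0.14750+0.67047) = 0.18032.
Δp* = 0.18032 − 0.27160 = -0.09128.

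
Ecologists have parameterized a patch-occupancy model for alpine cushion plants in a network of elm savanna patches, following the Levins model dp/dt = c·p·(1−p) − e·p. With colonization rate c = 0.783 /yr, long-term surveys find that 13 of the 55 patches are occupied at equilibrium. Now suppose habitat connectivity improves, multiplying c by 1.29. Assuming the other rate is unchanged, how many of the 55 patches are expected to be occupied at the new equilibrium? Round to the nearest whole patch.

Observed p* = 13/55 = 0.23636.
Balance c(1−p*) = e gives e = 0.783×(1 − 0.23636) = 0.59793.
New p* = 1 − e/c = 1 − 0.59793/1.01007 = 0.40803.
Expected occupied = 55 × 0.40803 = 22.44 ≈ 22.

22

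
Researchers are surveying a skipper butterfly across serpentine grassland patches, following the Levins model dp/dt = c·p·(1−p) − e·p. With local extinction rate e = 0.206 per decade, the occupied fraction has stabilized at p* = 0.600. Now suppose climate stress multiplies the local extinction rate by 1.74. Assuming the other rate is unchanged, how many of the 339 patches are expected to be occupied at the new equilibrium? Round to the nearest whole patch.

Balance c(1−p*) = e gives c = e/(1 − 0.60000) = 0.206/0.40000 = 0.51500.
New p* = 1 − e/c = 1 − 0.35844/0.51500 = 0.30400.
Expected occupied = 339 × 0.30400 = 103.06 ≈ 103.

103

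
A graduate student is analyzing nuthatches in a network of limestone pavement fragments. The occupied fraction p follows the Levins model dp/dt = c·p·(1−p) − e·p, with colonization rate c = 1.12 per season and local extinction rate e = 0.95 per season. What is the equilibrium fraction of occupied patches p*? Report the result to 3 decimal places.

0.152

At equilibrium, colonization balances extinction: c·p*·(1−p*) = e·p*.
So p* = 1 − e/c = 1 − 0.95/1.12 = 1 − 0.8482 = 0.1518.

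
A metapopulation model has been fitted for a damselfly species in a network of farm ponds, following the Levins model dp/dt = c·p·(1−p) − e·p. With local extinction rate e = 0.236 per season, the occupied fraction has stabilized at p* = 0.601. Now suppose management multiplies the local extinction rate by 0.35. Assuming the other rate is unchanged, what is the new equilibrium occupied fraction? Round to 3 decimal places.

0.860

Balance c(1−p*) = e gives c = e/(1 − 0.60100) = 0.236/0.39900 = 0.59148.
New p* = 1 − e/c = 1 − 0.08260/0.59148 = 0.86035.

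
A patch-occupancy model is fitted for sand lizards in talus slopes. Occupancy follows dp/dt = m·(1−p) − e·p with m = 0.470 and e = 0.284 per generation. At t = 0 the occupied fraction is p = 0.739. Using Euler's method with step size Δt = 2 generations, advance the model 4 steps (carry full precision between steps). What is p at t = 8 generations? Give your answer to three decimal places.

0.631

Update rule: p ← p + [m·(1−p) − e·p]·Δt with Δt = 2.
  1  |  dp/dt·Δt = -0.174412  |  p_1 = 0.564588
  2  |  dp/dt·Δt = +0.088601  |  p_2 = 0.653189
  3  |  dp/dt·Δt = -0.045009  |  p_3 = 0.608180
  4  |  dp/dt·Δt = +0.022865  |  p_4 = 0.631045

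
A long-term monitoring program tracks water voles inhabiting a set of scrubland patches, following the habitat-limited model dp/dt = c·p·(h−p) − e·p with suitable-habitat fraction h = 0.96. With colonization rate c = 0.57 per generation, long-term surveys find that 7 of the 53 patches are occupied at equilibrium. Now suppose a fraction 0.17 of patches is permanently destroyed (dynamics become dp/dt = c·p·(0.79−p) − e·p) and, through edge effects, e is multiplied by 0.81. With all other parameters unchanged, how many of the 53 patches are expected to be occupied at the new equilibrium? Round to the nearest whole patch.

Observed p* = 7/53 = 0.13208.
Balance c(h−p*) = e gives e = 0.57×(0.96 − 0.13208) = 0.47191.
New p* = 0.79 − e/c = 0.79 − 0.38225/0.57000 = 0.11939.
Expected occupied = 53 × 0.11939 = 6.33 ≈ 6.

6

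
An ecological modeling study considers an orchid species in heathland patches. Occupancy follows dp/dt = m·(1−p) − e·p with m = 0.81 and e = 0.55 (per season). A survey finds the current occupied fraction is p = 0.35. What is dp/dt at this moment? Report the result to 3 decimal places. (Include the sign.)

0.334

Colonization term: m·(1−p) = 0.81×0.6500 = 0.52650.
Extinction term: e·p = 0.19250.
dp/dt = 0.52650 − 0.19250 = 0.33400.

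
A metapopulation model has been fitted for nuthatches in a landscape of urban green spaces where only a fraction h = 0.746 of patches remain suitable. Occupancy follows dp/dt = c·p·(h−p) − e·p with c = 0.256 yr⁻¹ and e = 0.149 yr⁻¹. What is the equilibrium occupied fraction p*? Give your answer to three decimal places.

0.164

Setting dp/dt = 0 and dividing by p* gives c·(h−p*) = e.
So p* = h − e/c = 0.746 − 0.149/0.256 = 0.746 − 0.5820 = 0.1640.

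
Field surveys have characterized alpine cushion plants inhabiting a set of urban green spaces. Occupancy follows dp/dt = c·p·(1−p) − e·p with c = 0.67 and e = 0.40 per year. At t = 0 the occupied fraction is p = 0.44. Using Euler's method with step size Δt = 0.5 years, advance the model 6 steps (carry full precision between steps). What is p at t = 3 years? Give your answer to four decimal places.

Update rule: p ← p + [c·p·(1−p) − e·p]·Δt with Δt = 0.5.
step 1: Δp = -0.00546, p = 0.43454
step 2: Δp = -0.00459, p = 0.42995
step 3: Δp = -0.00388, p = 0.42607
step 4: Δp = -0.00329, p = 0.42277
step 5: Δp = -0.00280, p = 0.41997
step 6: Δp = -0.00239, p = 0.41758

0.4176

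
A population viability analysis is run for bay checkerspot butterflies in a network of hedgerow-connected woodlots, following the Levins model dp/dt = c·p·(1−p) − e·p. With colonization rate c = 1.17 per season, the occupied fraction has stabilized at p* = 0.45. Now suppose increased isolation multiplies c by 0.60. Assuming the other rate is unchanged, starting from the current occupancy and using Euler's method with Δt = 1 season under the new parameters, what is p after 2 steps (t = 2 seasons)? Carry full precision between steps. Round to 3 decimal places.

0.275

Balance c(1−p*) = e gives e = 1.17×(1 − 0.45000) = 0.64350.
Starting from p₀ = 0.45000; update p ← p + (dp/dt)·Δt with the new parameters.
  1  |  dp/dt·Δt = -0.115830  |  p_1 = 0.334170
  2  |  dp/dt·Δt = -0.058843  |  p_2 = 0.275327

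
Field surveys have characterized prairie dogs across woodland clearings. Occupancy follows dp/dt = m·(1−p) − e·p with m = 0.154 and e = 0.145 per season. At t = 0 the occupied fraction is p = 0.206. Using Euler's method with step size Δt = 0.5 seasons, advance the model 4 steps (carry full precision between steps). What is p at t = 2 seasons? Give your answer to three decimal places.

0.353

Update rule: p ← p + [m·(1−p) − e·p]·Δt with Δt = 0.5.
  1  |  dp/dt·Δt = +0.046203  |  p_1 = 0.252203
  2  |  dp/dt·Δt = +0.039296  |  p_2 = 0.291499
  3  |  dp/dt·Δt = +0.033421  |  p_3 = 0.324920
  4  |  dp/dt·Δt = +0.028425  |  p_4 = 0.353344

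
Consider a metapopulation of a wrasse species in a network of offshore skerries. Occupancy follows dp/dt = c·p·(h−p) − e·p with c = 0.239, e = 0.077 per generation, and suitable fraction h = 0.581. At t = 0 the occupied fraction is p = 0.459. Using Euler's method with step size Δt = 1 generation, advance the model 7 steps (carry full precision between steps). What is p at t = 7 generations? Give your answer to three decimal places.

Update rule: p ← p + [c·p·(h−p) − e·p]·Δt with Δt = 1.
t = 1: p = 0.45900 + (-0.02196) = 0.43704
t = 2: p = 0.43704 + (-0.01862) = 0.41843
t = 3: p = 0.41843 + (-0.01596) = 0.40246
t = 4: p = 0.40246 + (-0.01382) = 0.38865
t = 5: p = 0.38865 + (-0.01206) = 0.37659
t = 6: p = 0.37659 + (-0.01060) = 0.36599
t = 7: p = 0.36599 + (-0.00937) = 0.35662

0.357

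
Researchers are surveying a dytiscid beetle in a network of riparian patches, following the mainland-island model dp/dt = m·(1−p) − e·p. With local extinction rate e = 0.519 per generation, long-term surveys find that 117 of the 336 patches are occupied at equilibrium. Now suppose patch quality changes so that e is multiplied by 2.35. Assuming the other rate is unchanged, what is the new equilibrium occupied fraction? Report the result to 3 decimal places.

0.185

Observed p* = 117/336 = 0.34821.
Balance m(1−p*) = e·p* gives m = e·p*/(1−p*) = 0.519×0.34821/0.65179 = 0.27727.
New p* = m/(m+e) = 0.27727/(0.27727+1.21965) = 0.18523.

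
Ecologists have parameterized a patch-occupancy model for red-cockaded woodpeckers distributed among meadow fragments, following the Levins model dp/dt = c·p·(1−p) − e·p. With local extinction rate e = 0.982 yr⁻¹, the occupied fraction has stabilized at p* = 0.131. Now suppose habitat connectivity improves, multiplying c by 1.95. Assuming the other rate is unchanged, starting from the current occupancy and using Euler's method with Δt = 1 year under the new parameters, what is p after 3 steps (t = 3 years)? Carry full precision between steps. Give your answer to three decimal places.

Balance c(1−p*) = e gives c = e/(1 − 0.13100) = 0.982/0.86900 = 1.13003.
Starting from p₀ = 0.13100; update p ← p + (dp/dt)·Δt with the new parameters.
step 1: Δp = +0.12221, p = 0.25321
step 2: Δp = +0.16803, p = 0.42124
step 3: Δp = +0.12356, p = 0.54481

0.545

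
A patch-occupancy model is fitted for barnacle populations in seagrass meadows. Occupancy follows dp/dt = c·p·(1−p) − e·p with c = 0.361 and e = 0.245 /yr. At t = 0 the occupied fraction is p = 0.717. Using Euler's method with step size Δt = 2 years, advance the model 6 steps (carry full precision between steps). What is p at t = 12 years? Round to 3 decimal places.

Update rule: p ← p + [c·p·(1−p) − e·p]·Δt with Δt = 2.
t = 2: p = 0.71700 + (-0.20483) = 0.51217
t = 4: p = 0.51217 + (-0.07057) = 0.44160
t = 6: p = 0.44160 + (-0.03835) = 0.40325
t = 8: p = 0.40325 + (-0.02385) = 0.37940
t = 10: p = 0.37940 + (-0.01591) = 0.36349
t = 12: p = 0.36349 + (-0.01107) = 0.35243

0.352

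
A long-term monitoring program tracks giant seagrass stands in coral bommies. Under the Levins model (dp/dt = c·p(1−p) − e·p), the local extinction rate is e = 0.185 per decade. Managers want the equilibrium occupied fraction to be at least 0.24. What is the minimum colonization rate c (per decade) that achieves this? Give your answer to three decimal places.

0.243

p* = 1 − e/c ≥ 0.24 requires e/c ≤ 0.7600, i.e. c ≥ e/0.7600.
c_min = 0.185/0.7600 = 0.2434.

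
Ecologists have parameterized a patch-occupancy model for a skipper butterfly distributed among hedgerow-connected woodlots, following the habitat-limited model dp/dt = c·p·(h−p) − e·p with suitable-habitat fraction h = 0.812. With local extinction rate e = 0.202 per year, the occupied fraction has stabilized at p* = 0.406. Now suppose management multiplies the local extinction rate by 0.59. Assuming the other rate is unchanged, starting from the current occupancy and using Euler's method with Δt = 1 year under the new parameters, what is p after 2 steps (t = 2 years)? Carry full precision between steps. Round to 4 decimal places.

Balance c(h−p*) = e gives c = e/(0.812 − 0.40600) = 0.202/0.40600 = 0.49754.
Starting from p₀ = 0.40600; update p ← p + (dp/dt)·Δt with the new parameters.
  1  |  dp/dt·Δt = +0.033625  |  p_1 = 0.439625
  2  |  dp/dt·Δt = +0.029055  |  p_2 = 0.468680

0.4687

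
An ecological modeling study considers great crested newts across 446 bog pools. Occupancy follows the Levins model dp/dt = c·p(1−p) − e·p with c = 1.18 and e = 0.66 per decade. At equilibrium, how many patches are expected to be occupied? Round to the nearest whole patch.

p* = 1 − e/c = 1 − 0.66/1.18 = 0.4407.
Expected occupied patches = N × p* = 446 × 0.4407 = 196.54 ≈ 197.

197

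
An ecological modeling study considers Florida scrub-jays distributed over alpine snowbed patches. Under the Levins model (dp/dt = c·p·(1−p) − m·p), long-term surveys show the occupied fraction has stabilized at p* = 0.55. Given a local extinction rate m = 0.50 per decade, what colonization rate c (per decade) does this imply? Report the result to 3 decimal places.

At equilibrium c(1−p*) = m, so c = m/(1−p*).
c = 0.50/(1 − 0.55) = 0.50/0.4500 = 1.1111.

1.111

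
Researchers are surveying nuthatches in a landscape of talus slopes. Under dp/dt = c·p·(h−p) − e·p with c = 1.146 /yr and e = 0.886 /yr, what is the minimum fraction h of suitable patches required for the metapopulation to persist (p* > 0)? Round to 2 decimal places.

p* = h − e/c is positive only when h > e/c.
h_min = e/c = 0.886/1.146 = 0.7731.

0.77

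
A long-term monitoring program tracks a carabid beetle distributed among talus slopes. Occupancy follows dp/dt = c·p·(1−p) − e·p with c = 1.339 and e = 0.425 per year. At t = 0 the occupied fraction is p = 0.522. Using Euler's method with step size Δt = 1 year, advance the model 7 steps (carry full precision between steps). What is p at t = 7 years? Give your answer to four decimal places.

0.6826

Update rule: p ← p + [c·p·(1−p) − e·p]·Δt with Δt = 1.
p: 0.52200 → 0.63425  (Δp = +0.11225)
p: 0.63425 → 0.67531  (Δp = +0.04106)
p: 0.67531 → 0.68190  (Δp = +0.00659)
p: 0.68190 → 0.68254  (Δp = +0.00064)
p: 0.68254 → 0.68259  (Δp = +0.00006)
p: 0.68259 → 0.68260  (Δp = +0.00000)
p: 0.68260 → 0.68260  (Δp = +0.00000)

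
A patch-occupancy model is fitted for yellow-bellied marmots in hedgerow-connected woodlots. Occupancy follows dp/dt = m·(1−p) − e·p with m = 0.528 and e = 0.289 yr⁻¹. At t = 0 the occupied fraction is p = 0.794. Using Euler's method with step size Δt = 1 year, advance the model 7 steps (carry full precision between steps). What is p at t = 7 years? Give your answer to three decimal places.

0.646

Update rule: p ← p + [m·(1−p) − e·p]·Δt with Δt = 1.
step 1: Δp = -0.12070, p = 0.67330
step 2: Δp = -0.02209, p = 0.65121
step 3: Δp = -0.00404, p = 0.64717
step 4: Δp = -0.00074, p = 0.64643
step 5: Δp = -0.00014, p = 0.64630
step 6: Δp = -0.00002, p = 0.64627
step 7: Δp = -0.00000, p = 0.64627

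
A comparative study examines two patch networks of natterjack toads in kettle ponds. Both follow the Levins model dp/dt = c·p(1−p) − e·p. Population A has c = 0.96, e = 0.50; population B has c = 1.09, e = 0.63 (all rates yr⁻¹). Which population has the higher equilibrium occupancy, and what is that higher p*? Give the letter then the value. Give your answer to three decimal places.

A: p*_A = 1 − 0.50/0.96 = 0.4792.
B: p*_B = 1 − 0.63/1.09 = 0.4220.
A is higher at 0.4792.

A, 0.479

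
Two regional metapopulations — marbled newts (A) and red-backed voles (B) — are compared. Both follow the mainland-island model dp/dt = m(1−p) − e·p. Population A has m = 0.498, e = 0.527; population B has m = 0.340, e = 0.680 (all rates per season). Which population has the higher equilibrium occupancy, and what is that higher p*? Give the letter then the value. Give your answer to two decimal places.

A, 0.49

A: p*_A = m/(m+e) = 0.498/1.0250 = 0.4859.
B: p*_B = 0.340/1.0200 = 0.3333.
A is higher at 0.4859.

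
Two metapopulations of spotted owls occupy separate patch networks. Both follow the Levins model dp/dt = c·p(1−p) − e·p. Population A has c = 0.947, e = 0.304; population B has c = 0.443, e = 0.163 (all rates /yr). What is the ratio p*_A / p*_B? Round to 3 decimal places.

A: p*_A = 1 − 0.304/0.947 = 0.6790.
B: p*_B = 1 − 0.163/0.443 = 0.6321.
p*_A / p*_B = 0.6790/0.6321 = 1.0743.

1.074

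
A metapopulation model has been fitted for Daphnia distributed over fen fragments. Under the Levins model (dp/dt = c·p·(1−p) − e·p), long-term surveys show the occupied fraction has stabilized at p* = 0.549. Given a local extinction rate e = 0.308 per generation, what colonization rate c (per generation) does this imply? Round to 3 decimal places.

0.683

At equilibrium c(1−p*) = e, so c = e/(1−p*).
c = 0.308/(1 − 0.549) = 0.308/0.4510 = 0.6829.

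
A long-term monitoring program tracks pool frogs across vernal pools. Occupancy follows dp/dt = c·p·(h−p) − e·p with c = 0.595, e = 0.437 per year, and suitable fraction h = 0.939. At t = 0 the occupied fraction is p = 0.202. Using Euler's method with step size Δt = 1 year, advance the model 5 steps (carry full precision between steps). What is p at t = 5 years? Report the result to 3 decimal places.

Update rule: p ← p + [c·p·(h−p) − e·p]·Δt with Δt = 1.
  1  |  dp/dt·Δt = +0.000306  |  p_1 = 0.202306
  2  |  dp/dt·Δt = +0.000270  |  p_2 = 0.202576
  3  |  dp/dt·Δt = +0.000238  |  p_3 = 0.202813
  4  |  dp/dt·Δt = +0.000209  |  p_4 = 0.203022
  5  |  dp/dt·Δt = +0.000184  |  p_5 = 0.203206

0.203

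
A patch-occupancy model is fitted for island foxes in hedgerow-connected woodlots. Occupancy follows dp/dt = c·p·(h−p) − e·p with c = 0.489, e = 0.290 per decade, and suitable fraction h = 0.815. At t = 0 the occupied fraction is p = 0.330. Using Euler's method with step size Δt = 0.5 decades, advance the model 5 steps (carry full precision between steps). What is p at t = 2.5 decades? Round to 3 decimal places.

0.294

Update rule: p ← p + [c·p·(h−p) − e·p]·Δt with Δt = 0.5.
step 1: Δp = -0.00872, p = 0.32128
step 2: Δp = -0.00780, p = 0.31348
step 3: Δp = -0.00702, p = 0.30646
step 4: Δp = -0.00633, p = 0.30013
step 5: Δp = -0.00574, p = 0.29439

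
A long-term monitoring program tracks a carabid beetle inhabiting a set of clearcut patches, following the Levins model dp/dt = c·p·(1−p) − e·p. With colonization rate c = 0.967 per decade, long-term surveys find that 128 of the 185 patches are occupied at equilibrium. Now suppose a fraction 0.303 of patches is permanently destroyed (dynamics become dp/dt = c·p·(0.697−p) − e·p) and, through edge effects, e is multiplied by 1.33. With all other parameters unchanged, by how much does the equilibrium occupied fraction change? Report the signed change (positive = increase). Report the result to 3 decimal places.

Observed p* = 128/185 = 0.69189.
Balance c(1−p*) = e gives e = 0.967×(1 − 0.69189) = 0.29794.
New p* = 0.697 − e/c = 0.697 − 0.39626/0.96700 = 0.28722.
Δp* = 0.28722 − 0.69189 = -0.40467.

-0.405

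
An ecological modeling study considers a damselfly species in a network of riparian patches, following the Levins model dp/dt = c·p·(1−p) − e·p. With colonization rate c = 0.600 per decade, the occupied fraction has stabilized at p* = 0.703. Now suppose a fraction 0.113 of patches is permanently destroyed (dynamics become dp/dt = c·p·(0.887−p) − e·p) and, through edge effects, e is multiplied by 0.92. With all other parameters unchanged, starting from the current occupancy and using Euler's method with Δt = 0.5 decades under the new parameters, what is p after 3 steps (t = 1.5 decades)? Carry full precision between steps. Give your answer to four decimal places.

0.6585

Balance c(1−p*) = e gives e = 0.600×(1 − 0.70300) = 0.17820.
Starting from p₀ = 0.70300; update p ← p + (dp/dt)·Δt with the new parameters.
t = 0.5: p = 0.70300 + (-0.01882) = 0.68418
t = 1: p = 0.68418 + (-0.01445) = 0.66973
t = 1.5: p = 0.66973 + (-0.01124) = 0.65848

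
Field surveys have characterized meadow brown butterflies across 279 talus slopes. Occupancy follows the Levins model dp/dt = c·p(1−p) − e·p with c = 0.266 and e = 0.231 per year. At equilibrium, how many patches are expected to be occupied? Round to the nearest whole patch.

p* = 1 − e/c = 1 − 0.231/0.266 = 0.1316.
Expected occupied patches = N × p* = 279 × 0.1316 = 36.71 ≈ 37.

37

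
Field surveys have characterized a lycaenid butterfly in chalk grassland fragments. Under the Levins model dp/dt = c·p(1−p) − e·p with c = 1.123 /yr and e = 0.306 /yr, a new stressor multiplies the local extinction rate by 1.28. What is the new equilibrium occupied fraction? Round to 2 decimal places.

0.65

Before: p* = 1 − 0.306/1.123 = 0.7275.
After the change, c = 1.123, e = 0.39168, so p* = 1 − 0.39168/1.123 = 0.6512.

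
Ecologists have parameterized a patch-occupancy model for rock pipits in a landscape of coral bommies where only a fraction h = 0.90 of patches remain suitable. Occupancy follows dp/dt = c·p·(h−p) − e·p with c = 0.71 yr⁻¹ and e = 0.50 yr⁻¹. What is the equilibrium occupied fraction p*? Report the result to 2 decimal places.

Setting dp/dt = 0 and dividing by p* gives c·(h−p*) = e.
So p* = h − e/c = 0.90 − 0.50/0.71 = 0.90 − 0.7042 = 0.1958.

0.20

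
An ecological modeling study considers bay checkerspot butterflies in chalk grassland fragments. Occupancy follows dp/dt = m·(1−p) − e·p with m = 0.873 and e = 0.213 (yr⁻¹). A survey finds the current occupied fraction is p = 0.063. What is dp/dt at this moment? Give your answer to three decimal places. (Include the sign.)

Colonization term: m·(1−p) = 0.873×0.9370 = 0.81800.
Extinction term: e·p = 0.01342.
dp/dt = 0.81800 − 0.01342 = 0.80458.

0.805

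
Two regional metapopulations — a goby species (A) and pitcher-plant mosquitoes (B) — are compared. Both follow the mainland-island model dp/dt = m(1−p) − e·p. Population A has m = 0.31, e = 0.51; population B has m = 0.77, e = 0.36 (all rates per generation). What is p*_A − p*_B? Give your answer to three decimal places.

A: p*_A = m/(m+e) = 0.31/0.8200 = 0.3780.
B: p*_B = 0.77/1.1300 = 0.6814.
p*_A − p*_B = 0.3780 − 0.6814 = -0.3034.

-0.303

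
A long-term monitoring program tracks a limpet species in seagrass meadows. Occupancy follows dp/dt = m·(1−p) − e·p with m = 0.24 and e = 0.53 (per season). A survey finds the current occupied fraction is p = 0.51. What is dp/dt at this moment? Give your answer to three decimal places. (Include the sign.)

-0.153

Colonization term: m·(1−p) = 0.24×0.4900 = 0.11760.
Extinction term: e·p = 0.27030.
dp/dt = 0.11760 − 0.27030 = -0.15270.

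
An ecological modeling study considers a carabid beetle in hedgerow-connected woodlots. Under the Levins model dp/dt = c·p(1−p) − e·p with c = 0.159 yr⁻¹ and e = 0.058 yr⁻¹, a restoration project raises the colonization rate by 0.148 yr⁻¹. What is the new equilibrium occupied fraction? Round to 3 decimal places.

Before: p* = 1 − 0.058/0.159 = 0.6352.
After the change, c = 0.307, e = 0.058, so p* = 1 − 0.058/0.307 = 0.8111.

0.811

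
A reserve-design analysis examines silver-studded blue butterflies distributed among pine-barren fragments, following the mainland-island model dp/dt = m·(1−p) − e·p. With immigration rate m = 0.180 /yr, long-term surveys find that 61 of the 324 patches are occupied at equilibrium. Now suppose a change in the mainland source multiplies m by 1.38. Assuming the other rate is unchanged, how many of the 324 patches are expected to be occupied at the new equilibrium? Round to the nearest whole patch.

Observed p* = 61/324 = 0.18827.
Balance m(1−p*) = e·p* gives e = m(1−p*)/p* = 0.180×0.81173/0.18827 = 0.77607.
New p* = m/(m+e) = 0.24840/(0.24840+0.77607) = 0.24247.
Expected occupied = 324 × 0.24247 = 78.56 ≈ 79.

79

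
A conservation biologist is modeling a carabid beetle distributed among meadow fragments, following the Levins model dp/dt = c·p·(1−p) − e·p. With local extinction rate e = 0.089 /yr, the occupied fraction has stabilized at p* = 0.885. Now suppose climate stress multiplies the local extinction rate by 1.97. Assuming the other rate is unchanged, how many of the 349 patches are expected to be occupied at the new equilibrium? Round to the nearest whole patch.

Balance c(1−p*) = e gives c = e/(1 − 0.88500) = 0.089/0.11500 = 0.77391.
New p* = 1 − e/c = 1 − 0.17533/0.77391 = 0.77345.
Expected occupied = 349 × 0.77345 = 269.93 ≈ 270.

270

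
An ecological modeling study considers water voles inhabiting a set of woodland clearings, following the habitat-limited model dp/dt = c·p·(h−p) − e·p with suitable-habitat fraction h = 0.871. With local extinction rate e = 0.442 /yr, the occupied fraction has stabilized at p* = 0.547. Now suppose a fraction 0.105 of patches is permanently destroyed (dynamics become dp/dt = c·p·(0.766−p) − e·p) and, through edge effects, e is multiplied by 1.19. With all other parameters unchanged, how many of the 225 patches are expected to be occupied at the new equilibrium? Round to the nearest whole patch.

Balance c(h−p*) = e gives c = e/(0.871 − 0.54700) = 0.442/0.32400 = 1.36420.
New p* = 0.766 − e/c = 0.766 − 0.52598/1.36420 = 0.38044.
Expected occupied = 225 × 0.38044 = 85.60 ≈ 86.

86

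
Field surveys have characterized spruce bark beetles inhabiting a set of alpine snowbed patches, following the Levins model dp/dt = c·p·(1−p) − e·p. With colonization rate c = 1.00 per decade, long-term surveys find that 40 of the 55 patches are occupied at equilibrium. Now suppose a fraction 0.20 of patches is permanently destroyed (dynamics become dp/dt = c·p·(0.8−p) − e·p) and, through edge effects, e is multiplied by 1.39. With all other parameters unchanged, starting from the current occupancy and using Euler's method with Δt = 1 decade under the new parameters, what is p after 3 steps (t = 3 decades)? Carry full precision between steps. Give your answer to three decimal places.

Observed p* = 40/55 = 0.72727.
Balance c(1−p*) = e gives e = 1.00×(1 − 0.72727) = 0.27273.
Starting from p₀ = 0.72727; update p ← p + (dp/dt)·Δt with the new parameters.
  1  |  dp/dt·Δt = -0.222810  |  p_1 = 0.504463
  2  |  dp/dt·Δt = -0.042150  |  p_2 = 0.462313
  3  |  dp/dt·Δt = -0.019142  |  p_3 = 0.443171

0.443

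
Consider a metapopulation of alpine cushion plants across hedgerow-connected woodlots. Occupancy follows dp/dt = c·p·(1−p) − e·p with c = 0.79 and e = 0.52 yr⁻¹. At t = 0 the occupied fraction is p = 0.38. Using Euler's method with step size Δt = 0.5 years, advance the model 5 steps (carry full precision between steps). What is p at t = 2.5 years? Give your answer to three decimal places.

0.359

Update rule: p ← p + [c·p·(1−p) − e·p]·Δt with Δt = 0.5.
step 1: Δp = -0.00574, p = 0.37426
step 2: Δp = -0.00480, p = 0.36946
step 3: Δp = -0.00404, p = 0.36542
step 4: Δp = -0.00341, p = 0.36201
step 5: Δp = -0.00289, p = 0.35911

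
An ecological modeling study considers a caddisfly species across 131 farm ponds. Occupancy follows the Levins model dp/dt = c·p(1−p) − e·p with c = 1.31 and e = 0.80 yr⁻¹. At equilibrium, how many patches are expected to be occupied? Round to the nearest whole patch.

p* = 1 − e/c = 1 − 0.80/1.31 = 0.3893.
Expected occupied patches = N × p* = 131 × 0.3893 = 51.00 ≈ 51.

51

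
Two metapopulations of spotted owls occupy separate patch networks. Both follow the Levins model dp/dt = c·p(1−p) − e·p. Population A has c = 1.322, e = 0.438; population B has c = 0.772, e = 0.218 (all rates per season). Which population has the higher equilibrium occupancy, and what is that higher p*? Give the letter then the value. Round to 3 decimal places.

B, 0.718

A: p*_A = 1 − 0.438/1.322 = 0.6687.
B: p*_B = 1 − 0.218/0.772 = 0.7176.
B is higher at 0.7176.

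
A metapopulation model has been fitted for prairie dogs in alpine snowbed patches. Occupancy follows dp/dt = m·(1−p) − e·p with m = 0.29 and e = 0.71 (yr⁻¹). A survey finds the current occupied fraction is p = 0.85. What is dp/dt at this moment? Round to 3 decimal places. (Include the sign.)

Colonization term: m·(1−p) = 0.29×0.1500 = 0.04350.
Extinction term: e·p = 0.60350.
dp/dt = 0.04350 − 0.60350 = -0.56000.

-0.560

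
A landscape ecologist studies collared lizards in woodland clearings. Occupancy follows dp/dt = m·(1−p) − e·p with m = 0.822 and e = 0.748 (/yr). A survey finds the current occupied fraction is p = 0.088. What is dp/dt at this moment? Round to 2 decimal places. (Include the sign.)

0.68

Colonization term: m·(1−p) = 0.822×0.9120 = 0.74966.
Extinction term: e·p = 0.06582.
dp/dt = 0.74966 − 0.06582 = 0.68384.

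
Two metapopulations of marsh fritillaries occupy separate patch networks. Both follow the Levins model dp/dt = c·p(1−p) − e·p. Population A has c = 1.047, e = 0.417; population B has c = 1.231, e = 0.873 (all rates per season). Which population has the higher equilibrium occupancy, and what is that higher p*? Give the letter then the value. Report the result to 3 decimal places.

A, 0.602

A: p*_A = 1 − 0.417/1.047 = 0.6017.
B: p*_B = 1 − 0.873/1.231 = 0.2908.
A is higher at 0.6017.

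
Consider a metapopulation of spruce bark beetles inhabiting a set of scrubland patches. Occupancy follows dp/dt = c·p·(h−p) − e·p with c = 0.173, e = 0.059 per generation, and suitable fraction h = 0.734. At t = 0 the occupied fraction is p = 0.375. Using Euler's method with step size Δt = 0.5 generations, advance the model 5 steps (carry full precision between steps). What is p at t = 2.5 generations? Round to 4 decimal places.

Update rule: p ← p + [c·p·(h−p) − e·p]·Δt with Δt = 0.5.
  1  |  dp/dt·Δt = +0.000583  |  p_1 = 0.375583
  2  |  dp/dt·Δt = +0.000565  |  p_2 = 0.376147
  3  |  dp/dt·Δt = +0.000547  |  p_3 = 0.376694
  4  |  dp/dt·Δt = +0.000530  |  p_4 = 0.377224
  5  |  dp/dt·Δt = +0.000513  |  p_5 = 0.377738

0.3777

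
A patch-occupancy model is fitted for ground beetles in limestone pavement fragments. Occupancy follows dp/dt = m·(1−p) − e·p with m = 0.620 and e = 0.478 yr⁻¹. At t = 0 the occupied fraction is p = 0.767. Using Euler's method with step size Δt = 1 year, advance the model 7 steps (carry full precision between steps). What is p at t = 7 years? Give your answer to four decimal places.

Update rule: p ← p + [m·(1−p) − e·p]·Δt with Δt = 1.
  1  |  dp/dt·Δt = -0.222166  |  p_1 = 0.544834
  2  |  dp/dt·Δt = +0.021772  |  p_2 = 0.566606
  3  |  dp/dt·Δt = -0.002134  |  p_3 = 0.564473
  4  |  dp/dt·Δt = +0.000209  |  p_4 = 0.564682
  5  |  dp/dt·Δt = -0.000020  |  p_5 = 0.564661
  6  |  dp/dt·Δt = +0.000002  |  p_6 = 0.564663
  7  |  dp/dt·Δt = -0.000000  |  p_7 = 0.564663

0.5647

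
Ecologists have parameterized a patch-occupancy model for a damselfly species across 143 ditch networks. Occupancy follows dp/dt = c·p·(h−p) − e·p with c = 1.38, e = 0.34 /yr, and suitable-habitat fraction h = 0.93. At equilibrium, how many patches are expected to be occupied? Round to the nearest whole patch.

98

p* = h − e/c = 0.93 − 0.2464 = 0.6836.
Expected occupied patches = N × p* = 143 × 0.6836 = 97.76 ≈ 98.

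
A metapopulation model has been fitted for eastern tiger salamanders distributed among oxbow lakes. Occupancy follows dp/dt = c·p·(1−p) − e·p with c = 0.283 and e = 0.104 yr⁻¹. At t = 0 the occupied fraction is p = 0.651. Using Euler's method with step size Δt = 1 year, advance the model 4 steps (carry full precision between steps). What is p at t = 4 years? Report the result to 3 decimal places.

Update rule: p ← p + [c·p·(1−p) − e·p]·Δt with Δt = 1.
p: 0.65100 → 0.64759  (Δp = -0.00341)
p: 0.64759 → 0.64483  (Δp = -0.00276)
p: 0.64483 → 0.64258  (Δp = -0.00225)
p: 0.64258 → 0.64075  (Δp = -0.00183)

0.641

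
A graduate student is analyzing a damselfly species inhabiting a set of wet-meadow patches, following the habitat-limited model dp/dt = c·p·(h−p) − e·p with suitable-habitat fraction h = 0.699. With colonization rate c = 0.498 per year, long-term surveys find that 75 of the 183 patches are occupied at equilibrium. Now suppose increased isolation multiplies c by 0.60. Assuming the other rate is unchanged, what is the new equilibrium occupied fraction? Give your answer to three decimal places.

Observed p* = 75/183 = 0.40984.
Balance c(h−p*) = e gives e = 0.498×(0.699 − 0.40984) = 0.14400.
New p* = 0.699 − e/c = 0.699 − 0.14400/0.29880 = 0.21707.

0.217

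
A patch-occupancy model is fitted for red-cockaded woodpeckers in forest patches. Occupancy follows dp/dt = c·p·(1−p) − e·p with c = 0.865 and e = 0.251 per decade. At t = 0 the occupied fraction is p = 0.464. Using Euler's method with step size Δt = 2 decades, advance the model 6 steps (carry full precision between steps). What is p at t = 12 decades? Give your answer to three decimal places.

0.710

Update rule: p ← p + [c·p·(1−p) − e·p]·Δt with Δt = 2.
  1  |  dp/dt·Δt = +0.197330  |  p_1 = 0.661330
  2  |  dp/dt·Δt = +0.055485  |  p_2 = 0.716815
  3  |  dp/dt·Δt = -0.008666  |  p_3 = 0.708149
  4  |  dp/dt·Δt = +0.002056  |  p_4 = 0.710204
  5  |  dp/dt·Δt = -0.000464  |  p_5 = 0.709740
  6  |  dp/dt·Δt = +0.000106  |  p_6 = 0.709846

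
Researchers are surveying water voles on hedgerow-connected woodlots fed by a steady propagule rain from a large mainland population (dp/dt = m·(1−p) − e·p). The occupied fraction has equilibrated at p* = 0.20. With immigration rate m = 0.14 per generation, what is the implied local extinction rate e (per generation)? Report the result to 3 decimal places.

0.560

At equilibrium m(1−p*) = e·p*, so e = m(1−p*)/p*.
e = 0.14 × 0.8000 / 0.20 = 0.5600.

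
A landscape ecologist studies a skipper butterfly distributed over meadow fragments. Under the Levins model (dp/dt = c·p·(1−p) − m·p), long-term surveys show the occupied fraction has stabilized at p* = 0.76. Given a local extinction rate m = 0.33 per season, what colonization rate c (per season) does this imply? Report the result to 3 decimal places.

1.375

At equilibrium c(1−p*) = m, so c = m/(1−p*).
c = 0.33/(1 − 0.76) = 0.33/0.2400 = 1.3750.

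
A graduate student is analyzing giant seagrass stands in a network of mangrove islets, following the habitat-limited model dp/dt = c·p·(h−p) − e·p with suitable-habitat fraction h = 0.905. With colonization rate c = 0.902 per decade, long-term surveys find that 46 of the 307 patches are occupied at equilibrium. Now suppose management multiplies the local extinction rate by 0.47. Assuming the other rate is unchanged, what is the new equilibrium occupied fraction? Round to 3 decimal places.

0.550

Observed p* = 46/307 = 0.14984.
Balance c(h−p*) = e gives e = 0.902×(0.905 − 0.14984) = 0.68115.
New p* = 0.905 − e/c = 0.905 − 0.32014/0.90200 = 0.55008.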